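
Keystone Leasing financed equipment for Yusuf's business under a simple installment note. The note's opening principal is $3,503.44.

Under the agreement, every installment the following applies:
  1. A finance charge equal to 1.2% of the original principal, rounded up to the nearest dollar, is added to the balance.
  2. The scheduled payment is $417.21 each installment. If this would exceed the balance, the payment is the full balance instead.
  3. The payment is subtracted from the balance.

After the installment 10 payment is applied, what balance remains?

# | Opening | Interest | Payment | End bal
1 | $3,503.44 | $43.00 | $417.21 | $3,129.23
2 | $3,129.23 | $43.00 | $417.21 | $2,755.02
3 | $2,755.02 | $43.00 | $417.21 | $2,380.81
4 | $2,380.81 | $43.00 | $417.21 | $2,006.60
5 | $2,006.60 | $43.00 | $417.21 | $1,632.39
6 | $1,632.39 | $43.00 | $417.21 | $1,258.18
7 | $1,258.18 | $43.00 | $417.21 | $883.97
8 | $883.97 | $43.00 | $417.21 | $509.76
9 | $509.76 | $43.00 | $417.21 | $135.55
10 | $135.55 | $43.00 | $178.55 | $0.00

$0.00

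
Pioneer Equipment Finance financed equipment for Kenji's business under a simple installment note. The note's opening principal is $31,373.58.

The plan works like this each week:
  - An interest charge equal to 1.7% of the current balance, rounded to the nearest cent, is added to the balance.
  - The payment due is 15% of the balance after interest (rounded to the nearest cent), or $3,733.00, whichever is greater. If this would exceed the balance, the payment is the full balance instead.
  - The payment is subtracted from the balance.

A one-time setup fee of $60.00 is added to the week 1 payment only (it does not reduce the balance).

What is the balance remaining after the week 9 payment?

$0.00

Week 1: $31,373.58 +$533.35 interest = $31,906.93; pay $4,786.04 (+ $60.00 fee) → $27,120.89
Week 2: $27,120.89 +$461.06 interest = $27,581.95; pay $4,137.29 → $23,444.66
Week 3: $23,444.66 +$398.56 interest = $23,843.22; pay $3,733.00 → $20,110.22
Week 4: $20,110.22 +$341.87 interest = $20,452.09; pay $3,733.00 → $16,719.09
Week 5: $16,719.09 +$284.22 interest = $17,003.31; pay $3,733.00 → $13,270.31
Week 6: $13,270.31 +$225.60 interest = $13,495.91; pay $3,733.00 → $9,762.91
Week 7: $9,762.91 +$165.97 interest = $9,928.88; pay $3,733.00 → $6,195.88
Week 8: $6,195.88 +$105.33 interest = $6,301.21; pay $3,733.00 → $2,568.21
Week 9: $2,568.21 +$43.66 interest = $2,611.87; pay $2,611.87 → $0.00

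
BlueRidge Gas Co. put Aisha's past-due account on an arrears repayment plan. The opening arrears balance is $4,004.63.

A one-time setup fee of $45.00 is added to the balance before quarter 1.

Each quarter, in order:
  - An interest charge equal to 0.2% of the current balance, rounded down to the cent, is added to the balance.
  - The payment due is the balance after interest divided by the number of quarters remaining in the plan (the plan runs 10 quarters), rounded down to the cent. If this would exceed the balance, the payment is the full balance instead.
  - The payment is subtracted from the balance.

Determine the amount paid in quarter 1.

$405.77

Quarter 1: $4,049.63 +$8.09 interest = $4,057.72; pay $405.77 → $3,651.95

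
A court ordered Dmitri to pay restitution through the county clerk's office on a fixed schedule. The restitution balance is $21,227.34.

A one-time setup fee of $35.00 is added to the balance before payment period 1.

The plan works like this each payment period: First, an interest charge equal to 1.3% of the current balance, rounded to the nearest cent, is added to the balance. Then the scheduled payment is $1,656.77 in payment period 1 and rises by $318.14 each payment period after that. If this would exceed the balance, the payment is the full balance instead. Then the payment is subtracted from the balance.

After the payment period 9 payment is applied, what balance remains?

# | Opening | Interest | Payment | End bal
1 | $21,262.34 | $276.41 | $1,656.77 | $19,881.98
2 | $19,881.98 | $258.47 | $1,974.91 | $18,165.54
3 | $18,165.54 | $236.15 | $2,293.05 | $16,108.64
4 | $16,108.64 | $209.41 | $2,611.19 | $13,706.86
5 | $13,706.86 | $178.19 | $2,929.33 | $10,955.72
6 | $10,955.72 | $142.42 | $3,247.47 | $7,850.67
7 | $7,850.67 | $102.06 | $3,565.61 | $4,387.12
8 | $4,387.12 | $57.03 | $3,883.75 | $560.40
9 | $560.40 | $7.29 | $567.69 | $0.00

$0.00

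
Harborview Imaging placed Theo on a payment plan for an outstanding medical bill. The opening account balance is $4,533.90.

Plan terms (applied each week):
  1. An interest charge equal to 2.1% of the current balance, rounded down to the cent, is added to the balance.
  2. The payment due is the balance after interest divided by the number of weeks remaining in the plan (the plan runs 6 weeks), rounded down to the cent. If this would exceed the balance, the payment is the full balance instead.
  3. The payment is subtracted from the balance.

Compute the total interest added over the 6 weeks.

Week 1: opening $4,533.90; interest $95.21 → $4,629.11; payment $771.51; balance $3,857.60
Week 2: opening $3,857.60; interest $81.00 → $3,938.60; payment $787.72; balance $3,150.88
Week 3: opening $3,150.88; interest $66.16 → $3,217.04; payment $804.26; balance $2,412.78
Week 4: opening $2,412.78; interest $50.66 → $2,463.44; payment $821.14; balance $1,642.30
Week 5: opening $1,642.30; interest $34.48 → $1,676.78; payment $838.39; balance $838.39
Week 6: opening $838.39; interest $17.60 → $855.99; payment $855.99; balance $0.00
Total interest: $95.21 + $81.00 + $66.16 + $50.66 + $34.48 + $17.60 = $345.11

$345.11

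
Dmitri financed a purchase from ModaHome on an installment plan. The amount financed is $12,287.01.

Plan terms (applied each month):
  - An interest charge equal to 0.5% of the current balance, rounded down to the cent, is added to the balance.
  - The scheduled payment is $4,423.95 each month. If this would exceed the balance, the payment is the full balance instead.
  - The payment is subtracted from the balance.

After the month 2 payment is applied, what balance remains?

Month 1: opening $12,287.01; interest $61.43 → $12,348.44; payment $4,423.95; balance $7,924.49
Month 2: opening $7,924.49; interest $39.62 → $7,964.11; payment $4,423.95; balance $3,540.16

$3,540.16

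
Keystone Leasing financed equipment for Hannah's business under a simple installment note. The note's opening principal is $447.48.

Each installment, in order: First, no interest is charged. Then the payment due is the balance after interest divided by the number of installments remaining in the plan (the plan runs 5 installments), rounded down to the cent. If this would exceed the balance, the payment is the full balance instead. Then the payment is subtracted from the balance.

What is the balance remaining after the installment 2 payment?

Installment 1: opening $447.48; payment $89.49; balance $357.99
Installment 2: opening $357.99; payment $89.49; balance $268.50

$268.50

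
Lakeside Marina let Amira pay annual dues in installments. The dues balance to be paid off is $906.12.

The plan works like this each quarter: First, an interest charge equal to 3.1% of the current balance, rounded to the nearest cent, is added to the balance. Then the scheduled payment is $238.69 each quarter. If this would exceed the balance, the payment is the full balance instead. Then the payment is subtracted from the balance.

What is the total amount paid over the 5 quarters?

$979.23

Quarter 1: $906.12 +$28.09 interest = $934.21; pay $238.69 → $695.52
Quarter 2: $695.52 +$21.56 interest = $717.08; pay $238.69 → $478.39
Quarter 3: $478.39 +$14.83 interest = $493.22; pay $238.69 → $254.53
Quarter 4: $254.53 +$7.89 interest = $262.42; pay $238.69 → $23.73
Quarter 5: $23.73 +$0.74 interest = $24.47; pay $24.47 → $0.00
Total paid: $979.23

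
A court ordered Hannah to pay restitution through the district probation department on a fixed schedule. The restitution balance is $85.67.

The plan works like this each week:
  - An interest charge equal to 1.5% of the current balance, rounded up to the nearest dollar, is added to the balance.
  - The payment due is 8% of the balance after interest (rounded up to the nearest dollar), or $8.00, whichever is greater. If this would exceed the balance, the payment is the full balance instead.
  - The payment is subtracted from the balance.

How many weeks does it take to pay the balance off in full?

Week 1: $85.67 +$2.00 interest = $87.67; pay $8.00 → $79.67
Week 2: $79.67 +$2.00 interest = $81.67; pay $8.00 → $73.67
Week 3: $73.67 +$2.00 interest = $75.67; pay $8.00 → $67.67
Week 4: $67.67 +$2.00 interest = $69.67; pay $8.00 → $61.67
Week 5: $61.67 +$1.00 interest = $62.67; pay $8.00 → $54.67
Week 6: $54.67 +$1.00 interest = $55.67; pay $8.00 → $47.67
Week 7: $47.67 +$1.00 interest = $48.67; pay $8.00 → $40.67
Week 8: $40.67 +$1.00 interest = $41.67; pay $8.00 → $33.67
Week 9: $33.67 +$1.00 interest = $34.67; pay $8.00 → $26.67
Week 10: $26.67 +$1.00 interest = $27.67; pay $8.00 → $19.67
Week 11: $19.67 +$1.00 interest = $20.67; pay $8.00 → $12.67
Week 12: $12.67 +$1.00 interest = $13.67; pay $8.00 → $5.67
Week 13: $5.67 +$1.00 interest = $6.67; pay $6.67 → $0.00
Balance reaches $0.00 in week 13.

13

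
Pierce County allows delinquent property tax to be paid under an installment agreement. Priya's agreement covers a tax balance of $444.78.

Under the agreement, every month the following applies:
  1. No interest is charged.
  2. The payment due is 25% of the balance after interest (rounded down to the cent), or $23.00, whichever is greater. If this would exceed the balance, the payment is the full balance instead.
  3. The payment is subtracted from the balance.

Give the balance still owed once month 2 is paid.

Month 1: $444.78 − $111.19 → $333.59
Month 2: $333.59 − $83.39 → $250.20

$250.20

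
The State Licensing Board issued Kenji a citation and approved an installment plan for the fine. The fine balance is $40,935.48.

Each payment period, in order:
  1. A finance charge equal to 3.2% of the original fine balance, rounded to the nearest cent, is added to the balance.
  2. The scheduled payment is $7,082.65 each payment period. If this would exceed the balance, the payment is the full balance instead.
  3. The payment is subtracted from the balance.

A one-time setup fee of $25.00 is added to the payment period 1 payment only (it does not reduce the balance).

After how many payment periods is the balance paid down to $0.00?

Payment period 1: opening $40,935.48; interest $1,309.94 → $42,245.42; payment $7,082.65 (+ $25.00 fee); balance $35,162.77
Payment period 2: opening $35,162.77; interest $1,309.94 → $36,472.71; payment $7,082.65; balance $29,390.06
Payment period 3: opening $29,390.06; interest $1,309.94 → $30,700.00; payment $7,082.65; balance $23,617.35
Payment period 4: opening $23,617.35; interest $1,309.94 → $24,927.29; payment $7,082.65; balance $17,844.64
Payment period 5: opening $17,844.64; interest $1,309.94 → $19,154.58; payment $7,082.65; balance $12,071.93
Payment period 6: opening $12,071.93; interest $1,309.94 → $13,381.87; payment $7,082.65; balance $6,299.22
Payment period 7: opening $6,299.22; interest $1,309.94 → $7,609.16; payment $7,082.65; balance $526.51
Payment period 8: opening $526.51; interest $1,309.94 → $1,836.45; payment $1,836.45; balance $0.00
Balance reaches $0.00 in payment period 8.

8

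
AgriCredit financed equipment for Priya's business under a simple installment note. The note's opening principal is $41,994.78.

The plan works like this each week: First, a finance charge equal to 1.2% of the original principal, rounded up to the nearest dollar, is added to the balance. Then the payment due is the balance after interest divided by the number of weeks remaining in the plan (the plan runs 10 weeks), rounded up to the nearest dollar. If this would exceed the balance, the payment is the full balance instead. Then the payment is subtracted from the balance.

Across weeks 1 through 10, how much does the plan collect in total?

# | Opening | Interest | Payment | End bal
1 | $41,994.78 | $504.00 | $4,250.00 | $38,248.78
2 | $38,248.78 | $504.00 | $4,306.00 | $34,446.78
3 | $34,446.78 | $504.00 | $4,369.00 | $30,581.78
4 | $30,581.78 | $504.00 | $4,441.00 | $26,644.78
5 | $26,644.78 | $504.00 | $4,525.00 | $22,623.78
6 | $22,623.78 | $504.00 | $4,626.00 | $18,501.78
7 | $18,501.78 | $504.00 | $4,752.00 | $14,253.78
8 | $14,253.78 | $504.00 | $4,920.00 | $9,837.78
9 | $9,837.78 | $504.00 | $5,171.00 | $5,170.78
10 | $5,170.78 | $504.00 | $5,674.78 | $0.00
Total paid: $47,034.78

$47,034.78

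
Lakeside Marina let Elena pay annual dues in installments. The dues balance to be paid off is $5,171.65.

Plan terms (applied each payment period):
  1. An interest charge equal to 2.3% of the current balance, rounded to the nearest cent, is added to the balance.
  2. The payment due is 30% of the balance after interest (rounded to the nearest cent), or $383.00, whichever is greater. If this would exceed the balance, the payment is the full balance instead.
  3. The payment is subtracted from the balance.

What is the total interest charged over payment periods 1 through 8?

$382.21

# | Opening | Interest | Payment | End bal
1 | $5,171.65 | $118.95 | $1,587.18 | $3,703.42
2 | $3,703.42 | $85.18 | $1,136.58 | $2,652.02
3 | $2,652.02 | $61.00 | $813.91 | $1,899.11
4 | $1,899.11 | $43.68 | $582.84 | $1,359.95
5 | $1,359.95 | $31.28 | $417.37 | $973.86
6 | $973.86 | $22.40 | $383.00 | $613.26
7 | $613.26 | $14.10 | $383.00 | $244.36
8 | $244.36 | $5.62 | $249.98 | $0.00
Total interest: $118.95 + $85.18 + $61.00 + $43.68 + $31.28 + $22.40 + $14.10 + $5.62 = $382.21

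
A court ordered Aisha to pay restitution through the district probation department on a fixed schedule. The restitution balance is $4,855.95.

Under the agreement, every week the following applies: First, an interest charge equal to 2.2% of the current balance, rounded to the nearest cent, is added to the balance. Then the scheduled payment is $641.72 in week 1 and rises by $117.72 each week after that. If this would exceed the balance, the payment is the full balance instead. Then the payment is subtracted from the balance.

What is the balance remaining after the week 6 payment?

$0.00

Week 1: $4,855.95 +$106.83 interest = $4,962.78; pay $641.72 → $4,321.06
Week 2: $4,321.06 +$95.06 interest = $4,416.12; pay $759.44 → $3,656.68
Week 3: $3,656.68 +$80.45 interest = $3,737.13; pay $877.16 → $2,859.97
Week 4: $2,859.97 +$62.92 interest = $2,922.89; pay $994.88 → $1,928.01
Week 5: $1,928.01 +$42.42 interest = $1,970.43; pay $1,112.60 → $857.83
Week 6: $857.83 +$18.87 interest = $876.70; pay $876.70 → $0.00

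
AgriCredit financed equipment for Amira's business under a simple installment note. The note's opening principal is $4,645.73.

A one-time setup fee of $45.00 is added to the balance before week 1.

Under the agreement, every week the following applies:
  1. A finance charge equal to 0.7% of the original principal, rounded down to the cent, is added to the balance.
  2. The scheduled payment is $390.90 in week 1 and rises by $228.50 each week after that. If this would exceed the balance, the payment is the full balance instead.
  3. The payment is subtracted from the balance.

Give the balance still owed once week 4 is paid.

Week 1: $4,690.73 +$32.52 interest = $4,723.25; pay $390.90 → $4,332.35
Week 2: $4,332.35 +$32.52 interest = $4,364.87; pay $619.40 → $3,745.47
Week 3: $3,745.47 +$32.52 interest = $3,777.99; pay $847.90 → $2,930.09
Week 4: $2,930.09 +$32.52 interest = $2,962.61; pay $1,076.40 → $1,886.21

$1,886.21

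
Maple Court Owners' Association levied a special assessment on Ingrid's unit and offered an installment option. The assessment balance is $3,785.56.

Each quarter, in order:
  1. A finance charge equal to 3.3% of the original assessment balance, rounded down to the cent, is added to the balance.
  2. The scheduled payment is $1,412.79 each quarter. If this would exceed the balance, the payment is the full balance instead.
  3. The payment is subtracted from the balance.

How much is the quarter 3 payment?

$1,334.74

Quarter 1: opening $3,785.56; interest $124.92 → $3,910.48; payment $1,412.79; balance $2,497.69
Quarter 2: opening $2,497.69; interest $124.92 → $2,622.61; payment $1,412.79; balance $1,209.82
Quarter 3: opening $1,209.82; interest $124.92 → $1,334.74; payment $1,334.74; balance $0.00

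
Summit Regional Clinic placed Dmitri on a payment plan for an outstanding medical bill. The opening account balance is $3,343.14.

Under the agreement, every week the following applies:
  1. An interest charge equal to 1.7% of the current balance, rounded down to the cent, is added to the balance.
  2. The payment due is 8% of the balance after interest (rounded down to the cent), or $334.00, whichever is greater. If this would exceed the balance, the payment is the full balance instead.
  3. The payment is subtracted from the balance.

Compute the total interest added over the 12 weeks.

Week 1: $3,343.14 +$56.83 interest = $3,399.97; pay $334.00 → $3,065.97
Week 2: $3,065.97 +$52.12 interest = $3,118.09; pay $334.00 → $2,784.09
Week 3: $2,784.09 +$47.32 interest = $2,831.41; pay $334.00 → $2,497.41
Week 4: $2,497.41 +$42.45 interest = $2,539.86; pay $334.00 → $2,205.86
Week 5: $2,205.86 +$37.49 interest = $2,243.35; pay $334.00 → $1,909.35
Week 6: $1,909.35 +$32.45 interest = $1,941.80; pay $334.00 → $1,607.80
Week 7: $1,607.80 +$27.33 interest = $1,635.13; pay $334.00 → $1,301.13
Week 8: $1,301.13 +$22.11 interest = $1,323.24; pay $334.00 → $989.24
Week 9: $989.24 +$16.81 interest = $1,006.05; pay $334.00 → $672.05
Week 10: $672.05 +$11.42 interest = $683.47; pay $334.00 → $349.47
Week 11: $349.47 +$5.94 interest = $355.41; pay $334.00 → $21.41
Week 12: $21.41 +$0.36 interest = $21.77; pay $21.77 → $0.00
Total interest: $56.83 + $52.12 + $47.32 + $42.45 + $37.49 + $32.45 + $27.33 + $22.11 + $16.81 + $11.42 + $5.94 + $0.36 = $352.63

$352.63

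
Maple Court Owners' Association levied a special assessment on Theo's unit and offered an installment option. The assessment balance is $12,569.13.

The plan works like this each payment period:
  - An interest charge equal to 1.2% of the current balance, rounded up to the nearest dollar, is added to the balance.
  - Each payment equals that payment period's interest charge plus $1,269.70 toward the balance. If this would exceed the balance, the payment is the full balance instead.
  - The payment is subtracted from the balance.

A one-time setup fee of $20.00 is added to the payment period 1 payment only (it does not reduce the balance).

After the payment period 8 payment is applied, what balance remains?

$2,411.53

Payment period 1: opening $12,569.13; interest $151.00 → $12,720.13; payment $1,420.70 (+ $20.00 fee); balance $11,299.43
Payment period 2: opening $11,299.43; interest $136.00 → $11,435.43; payment $1,405.70; balance $10,029.73
Payment period 3: opening $10,029.73; interest $121.00 → $10,150.73; payment $1,390.70; balance $8,760.03
Payment period 4: opening $8,760.03; interest $106.00 → $8,866.03; payment $1,375.70; balance $7,490.33
Payment period 5: opening $7,490.33; interest $90.00 → $7,580.33; payment $1,359.70; balance $6,220.63
Payment period 6: opening $6,220.63; interest $75.00 → $6,295.63; payment $1,344.70; balance $4,950.93
Payment period 7: opening $4,950.93; interest $60.00 → $5,010.93; payment $1,329.70; balance $3,681.23
Payment period 8: opening $3,681.23; interest $45.00 → $3,726.23; payment $1,314.70; balance $2,411.53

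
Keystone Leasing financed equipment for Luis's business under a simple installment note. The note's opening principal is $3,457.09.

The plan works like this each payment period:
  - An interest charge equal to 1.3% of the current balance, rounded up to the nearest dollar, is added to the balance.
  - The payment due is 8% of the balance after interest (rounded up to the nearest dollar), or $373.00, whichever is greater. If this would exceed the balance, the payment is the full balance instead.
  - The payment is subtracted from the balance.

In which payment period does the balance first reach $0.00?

# | Opening | Interest | Payment | End bal
1 | $3,457.09 | $45.00 | $373.00 | $3,129.09
2 | $3,129.09 | $41.00 | $373.00 | $2,797.09
3 | $2,797.09 | $37.00 | $373.00 | $2,461.09
4 | $2,461.09 | $32.00 | $373.00 | $2,120.09
5 | $2,120.09 | $28.00 | $373.00 | $1,775.09
6 | $1,775.09 | $24.00 | $373.00 | $1,426.09
7 | $1,426.09 | $19.00 | $373.00 | $1,072.09
8 | $1,072.09 | $14.00 | $373.00 | $713.09
9 | $713.09 | $10.00 | $373.00 | $350.09
10 | $350.09 | $5.00 | $355.09 | $0.00
Balance reaches $0.00 in payment period 10.

10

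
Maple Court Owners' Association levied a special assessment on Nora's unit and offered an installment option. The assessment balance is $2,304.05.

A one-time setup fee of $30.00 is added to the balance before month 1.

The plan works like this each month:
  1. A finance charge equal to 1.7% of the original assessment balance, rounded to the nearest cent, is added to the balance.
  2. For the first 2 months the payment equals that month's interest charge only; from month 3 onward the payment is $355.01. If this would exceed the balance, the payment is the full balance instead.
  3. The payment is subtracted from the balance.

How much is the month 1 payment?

Month 1: $2,334.05 +$39.17 interest = $2,373.22; pay $39.17 → $2,334.05

$39.17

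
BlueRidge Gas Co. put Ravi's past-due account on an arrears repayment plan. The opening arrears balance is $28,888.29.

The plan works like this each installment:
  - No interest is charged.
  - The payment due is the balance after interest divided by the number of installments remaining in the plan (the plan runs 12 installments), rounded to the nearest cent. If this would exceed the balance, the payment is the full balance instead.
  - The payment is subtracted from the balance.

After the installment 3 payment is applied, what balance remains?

$21,666.21

Installment 1: opening $28,888.29; payment $2,407.36; balance $26,480.93
Installment 2: opening $26,480.93; payment $2,407.36; balance $24,073.57
Installment 3: opening $24,073.57; payment $2,407.36; balance $21,666.21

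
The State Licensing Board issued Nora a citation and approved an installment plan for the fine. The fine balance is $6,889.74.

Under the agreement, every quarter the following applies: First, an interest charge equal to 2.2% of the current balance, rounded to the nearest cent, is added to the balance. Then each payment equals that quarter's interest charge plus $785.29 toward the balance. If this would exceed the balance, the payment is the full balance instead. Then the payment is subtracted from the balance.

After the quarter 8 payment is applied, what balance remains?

Quarter 1: opening $6,889.74; interest $151.57 → $7,041.31; payment $936.86; balance $6,104.45
Quarter 2: opening $6,104.45; interest $134.30 → $6,238.75; payment $919.59; balance $5,319.16
Quarter 3: opening $5,319.16; interest $117.02 → $5,436.18; payment $902.31; balance $4,533.87
Quarter 4: opening $4,533.87; interest $99.75 → $4,633.62; payment $885.04; balance $3,748.58
Quarter 5: opening $3,748.58; interest $82.47 → $3,831.05; payment $867.76; balance $2,963.29
Quarter 6: opening $2,963.29; interest $65.19 → $3,028.48; payment $850.48; balance $2,178.00
Quarter 7: opening $2,178.00; interest $47.92 → $2,225.92; payment $833.21; balance $1,392.71
Quarter 8: opening $1,392.71; interest $30.64 → $1,423.35; payment $815.93; balance $607.42

$607.42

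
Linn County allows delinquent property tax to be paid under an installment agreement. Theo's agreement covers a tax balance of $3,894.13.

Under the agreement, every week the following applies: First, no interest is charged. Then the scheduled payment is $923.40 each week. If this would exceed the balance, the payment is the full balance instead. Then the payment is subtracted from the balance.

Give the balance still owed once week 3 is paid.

$1,123.93

Week 1: $3,894.13 − $923.40 → $2,970.73
Week 2: $2,970.73 − $923.40 → $2,047.33
Week 3: $2,047.33 − $923.40 → $1,123.93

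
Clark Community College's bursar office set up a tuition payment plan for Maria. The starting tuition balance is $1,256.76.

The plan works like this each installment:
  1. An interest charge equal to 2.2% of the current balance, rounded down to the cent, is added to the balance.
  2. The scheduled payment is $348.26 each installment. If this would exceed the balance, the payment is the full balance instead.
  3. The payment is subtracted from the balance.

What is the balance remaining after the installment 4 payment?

# | Opening | Interest | Payment | End bal
1 | $1,256.76 | $27.64 | $348.26 | $936.14
2 | $936.14 | $20.59 | $348.26 | $608.47
3 | $608.47 | $13.38 | $348.26 | $273.59
4 | $273.59 | $6.01 | $279.60 | $0.00

$0.00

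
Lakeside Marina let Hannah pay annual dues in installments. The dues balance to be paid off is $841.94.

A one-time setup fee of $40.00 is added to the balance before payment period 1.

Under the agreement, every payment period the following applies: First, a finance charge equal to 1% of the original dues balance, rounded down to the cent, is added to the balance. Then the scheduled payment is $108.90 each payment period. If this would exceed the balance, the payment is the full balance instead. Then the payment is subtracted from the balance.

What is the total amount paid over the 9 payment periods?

$957.63

Payment period 1: opening $881.94; interest $8.41 → $890.35; payment $108.90; balance $781.45
Payment period 2: opening $781.45; interest $8.41 → $789.86; payment $108.90; balance $680.96
Payment period 3: opening $680.96; interest $8.41 → $689.37; payment $108.90; balance $580.47
Payment period 4: opening $580.47; interest $8.41 → $588.88; payment $108.90; balance $479.98
Payment period 5: opening $479.98; interest $8.41 → $488.39; payment $108.90; balance $379.49
Payment period 6: opening $379.49; interest $8.41 → $387.90; payment $108.90; balance $279.00
Payment period 7: opening $279.00; interest $8.41 → $287.41; payment $108.90; balance $178.51
Payment period 8: opening $178.51; interest $8.41 → $186.92; payment $108.90; balance $78.02
Payment period 9: opening $78.02; interest $8.41 → $86.43; payment $86.43; balance $0.00
Total paid: $957.63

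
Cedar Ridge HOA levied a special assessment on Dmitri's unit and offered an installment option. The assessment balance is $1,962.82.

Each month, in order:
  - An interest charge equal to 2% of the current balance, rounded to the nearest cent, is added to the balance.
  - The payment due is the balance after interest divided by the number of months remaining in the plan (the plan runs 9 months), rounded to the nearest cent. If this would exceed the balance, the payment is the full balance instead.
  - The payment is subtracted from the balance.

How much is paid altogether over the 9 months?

Month 1: opening $1,962.82; interest $39.26 → $2,002.08; payment $222.45; balance $1,779.63
Month 2: opening $1,779.63; interest $35.59 → $1,815.22; payment $226.90; balance $1,588.32
Month 3: opening $1,588.32; interest $31.77 → $1,620.09; payment $231.44; balance $1,388.65
Month 4: opening $1,388.65; interest $27.77 → $1,416.42; payment $236.07; balance $1,180.35
Month 5: opening $1,180.35; interest $23.61 → $1,203.96; payment $240.79; balance $963.17
Month 6: opening $963.17; interest $19.26 → $982.43; payment $245.61; balance $736.82
Month 7: opening $736.82; interest $14.74 → $751.56; payment $250.52; balance $501.04
Month 8: opening $501.04; interest $10.02 → $511.06; payment $255.53; balance $255.53
Month 9: opening $255.53; interest $5.11 → $260.64; payment $260.64; balance $0.00
Total paid: $2,169.95

$2,169.95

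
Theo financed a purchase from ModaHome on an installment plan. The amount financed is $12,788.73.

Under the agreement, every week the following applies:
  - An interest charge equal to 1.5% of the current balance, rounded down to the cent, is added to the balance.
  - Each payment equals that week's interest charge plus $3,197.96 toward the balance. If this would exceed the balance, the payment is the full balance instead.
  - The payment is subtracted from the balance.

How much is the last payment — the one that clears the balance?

# | Opening | Interest | Payment | End bal
1 | $12,788.73 | $191.83 | $3,389.79 | $9,590.77
2 | $9,590.77 | $143.86 | $3,341.82 | $6,392.81
3 | $6,392.81 | $95.89 | $3,293.85 | $3,194.85
4 | $3,194.85 | $47.92 | $3,242.77 | $0.00

$3,242.77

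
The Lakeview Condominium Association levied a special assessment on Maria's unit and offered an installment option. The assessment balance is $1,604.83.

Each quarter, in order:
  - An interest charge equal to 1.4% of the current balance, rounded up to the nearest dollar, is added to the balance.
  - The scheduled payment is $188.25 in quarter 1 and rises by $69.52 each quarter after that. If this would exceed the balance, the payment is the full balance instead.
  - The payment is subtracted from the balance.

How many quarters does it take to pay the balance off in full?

6

Quarter 1: $1,604.83 +$23.00 interest = $1,627.83; pay $188.25 → $1,439.58
Quarter 2: $1,439.58 +$21.00 interest = $1,460.58; pay $257.77 → $1,202.81
Quarter 3: $1,202.81 +$17.00 interest = $1,219.81; pay $327.29 → $892.52
Quarter 4: $892.52 +$13.00 interest = $905.52; pay $396.81 → $508.71
Quarter 5: $508.71 +$8.00 interest = $516.71; pay $466.33 → $50.38
Quarter 6: $50.38 +$1.00 interest = $51.38; pay $51.38 → $0.00
Balance reaches $0.00 in quarter 6.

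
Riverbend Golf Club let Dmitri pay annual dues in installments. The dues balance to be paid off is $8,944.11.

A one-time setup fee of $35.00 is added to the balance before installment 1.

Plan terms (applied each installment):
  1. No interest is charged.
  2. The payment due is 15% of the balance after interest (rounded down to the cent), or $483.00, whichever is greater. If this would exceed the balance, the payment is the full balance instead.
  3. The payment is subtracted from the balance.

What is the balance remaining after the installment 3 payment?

# | Opening | Payment | End bal
1 | $8,979.11 | $1,346.86 | $7,632.25
2 | $7,632.25 | $1,144.83 | $6,487.42
3 | $6,487.42 | $973.11 | $5,514.31

$5,514.31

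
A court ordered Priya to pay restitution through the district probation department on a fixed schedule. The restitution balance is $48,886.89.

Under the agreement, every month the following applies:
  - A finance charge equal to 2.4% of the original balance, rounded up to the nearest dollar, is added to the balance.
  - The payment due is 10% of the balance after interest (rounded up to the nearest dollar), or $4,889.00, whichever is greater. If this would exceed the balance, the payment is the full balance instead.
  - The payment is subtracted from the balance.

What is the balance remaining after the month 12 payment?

Month 1: $48,886.89 +$1,174.00 interest = $50,060.89; pay $5,007.00 → $45,053.89
Month 2: $45,053.89 +$1,174.00 interest = $46,227.89; pay $4,889.00 → $41,338.89
Month 3: $41,338.89 +$1,174.00 interest = $42,512.89; pay $4,889.00 → $37,623.89
Month 4: $37,623.89 +$1,174.00 interest = $38,797.89; pay $4,889.00 → $33,908.89
Month 5: $33,908.89 +$1,174.00 interest = $35,082.89; pay $4,889.00 → $30,193.89
Month 6: $30,193.89 +$1,174.00 interest = $31,367.89; pay $4,889.00 → $26,478.89
Month 7: $26,478.89 +$1,174.00 interest = $27,652.89; pay $4,889.00 → $22,763.89
Month 8: $22,763.89 +$1,174.00 interest = $23,937.89; pay $4,889.00 → $19,048.89
Month 9: $19,048.89 +$1,174.00 interest = $20,222.89; pay $4,889.00 → $15,333.89
Month 10: $15,333.89 +$1,174.00 interest = $16,507.89; pay $4,889.00 → $11,618.89
Month 11: $11,618.89 +$1,174.00 interest = $12,792.89; pay $4,889.00 → $7,903.89
Month 12: $7,903.89 +$1,174.00 interest = $9,077.89; pay $4,889.00 → $4,188.89

$4,188.89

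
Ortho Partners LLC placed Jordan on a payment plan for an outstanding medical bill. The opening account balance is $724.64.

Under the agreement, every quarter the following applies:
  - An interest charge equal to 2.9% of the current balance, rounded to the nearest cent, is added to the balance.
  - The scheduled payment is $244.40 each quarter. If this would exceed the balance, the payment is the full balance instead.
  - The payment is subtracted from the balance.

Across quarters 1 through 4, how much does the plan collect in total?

$769.07

Quarter 1: opening $724.64; interest $21.01 → $745.65; payment $244.40; balance $501.25
Quarter 2: opening $501.25; interest $14.54 → $515.79; payment $244.40; balance $271.39
Quarter 3: opening $271.39; interest $7.87 → $279.26; payment $244.40; balance $34.86
Quarter 4: opening $34.86; interest $1.01 → $35.87; payment $35.87; balance $0.00
Total paid: $769.07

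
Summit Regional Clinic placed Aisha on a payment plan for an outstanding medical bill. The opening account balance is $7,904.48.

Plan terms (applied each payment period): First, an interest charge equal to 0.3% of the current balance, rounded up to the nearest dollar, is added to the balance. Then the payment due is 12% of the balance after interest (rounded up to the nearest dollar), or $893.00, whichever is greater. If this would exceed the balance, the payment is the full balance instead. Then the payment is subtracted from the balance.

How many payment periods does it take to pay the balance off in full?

Payment period 1: $7,904.48 +$24.00 interest = $7,928.48; pay $952.00 → $6,976.48
Payment period 2: $6,976.48 +$21.00 interest = $6,997.48; pay $893.00 → $6,104.48
Payment period 3: $6,104.48 +$19.00 interest = $6,123.48; pay $893.00 → $5,230.48
Payment period 4: $5,230.48 +$16.00 interest = $5,246.48; pay $893.00 → $4,353.48
Payment period 5: $4,353.48 +$14.00 interest = $4,367.48; pay $893.00 → $3,474.48
Payment period 6: $3,474.48 +$11.00 interest = $3,485.48; pay $893.00 → $2,592.48
Payment period 7: $2,592.48 +$8.00 interest = $2,600.48; pay $893.00 → $1,707.48
Payment period 8: $1,707.48 +$6.00 interest = $1,713.48; pay $893.00 → $820.48
Payment period 9: $820.48 +$3.00 interest = $823.48; pay $823.48 → $0.00
Balance reaches $0.00 in payment period 9.

9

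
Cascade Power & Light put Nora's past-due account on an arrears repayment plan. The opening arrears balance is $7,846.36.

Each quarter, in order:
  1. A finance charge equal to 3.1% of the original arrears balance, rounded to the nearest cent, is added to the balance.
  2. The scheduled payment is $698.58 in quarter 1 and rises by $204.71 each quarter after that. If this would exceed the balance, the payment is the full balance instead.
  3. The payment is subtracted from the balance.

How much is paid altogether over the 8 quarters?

Quarter 1: opening $7,846.36; interest $243.24 → $8,089.60; payment $698.58; balance $7,391.02
Quarter 2: opening $7,391.02; interest $243.24 → $7,634.26; payment $903.29; balance $6,730.97
Quarter 3: opening $6,730.97; interest $243.24 → $6,974.21; payment $1,108.00; balance $5,866.21
Quarter 4: opening $5,866.21; interest $243.24 → $6,109.45; payment $1,312.71; balance $4,796.74
Quarter 5: opening $4,796.74; interest $243.24 → $5,039.98; payment $1,517.42; balance $3,522.56
Quarter 6: opening $3,522.56; interest $243.24 → $3,765.80; payment $1,722.13; balance $2,043.67
Quarter 7: opening $2,043.67; interest $243.24 → $2,286.91; payment $1,926.84; balance $360.07
Quarter 8: opening $360.07; interest $243.24 → $603.31; payment $603.31; balance $0.00
Total paid: $9,792.28

$9,792.28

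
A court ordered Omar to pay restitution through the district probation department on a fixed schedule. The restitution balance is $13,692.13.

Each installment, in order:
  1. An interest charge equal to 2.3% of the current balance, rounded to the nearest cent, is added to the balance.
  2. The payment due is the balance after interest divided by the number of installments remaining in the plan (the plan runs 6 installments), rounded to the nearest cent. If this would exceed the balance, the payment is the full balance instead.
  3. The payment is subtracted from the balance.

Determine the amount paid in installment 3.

$2,443.13

Installment 1: opening $13,692.13; interest $314.92 → $14,007.05; payment $2,334.51; balance $11,672.54
Installment 2: opening $11,672.54; interest $268.47 → $11,941.01; payment $2,388.20; balance $9,552.81
Installment 3: opening $9,552.81; interest $219.71 → $9,772.52; payment $2,443.13; balance $7,329.39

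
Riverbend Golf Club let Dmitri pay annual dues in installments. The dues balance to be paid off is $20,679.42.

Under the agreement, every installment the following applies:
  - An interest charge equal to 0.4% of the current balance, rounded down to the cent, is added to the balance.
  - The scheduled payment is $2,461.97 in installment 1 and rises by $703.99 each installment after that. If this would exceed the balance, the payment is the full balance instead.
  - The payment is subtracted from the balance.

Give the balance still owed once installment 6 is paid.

$0.00

Installment 1: opening $20,679.42; interest $82.71 → $20,762.13; payment $2,461.97; balance $18,300.16
Installment 2: opening $18,300.16; interest $73.20 → $18,373.36; payment $3,165.96; balance $15,207.40
Installment 3: opening $15,207.40; interest $60.82 → $15,268.22; payment $3,869.95; balance $11,398.27
Installment 4: opening $11,398.27; interest $45.59 → $11,443.86; payment $4,573.94; balance $6,869.92
Installment 5: opening $6,869.92; interest $27.47 → $6,897.39; payment $5,277.93; balance $1,619.46
Installment 6: opening $1,619.46; interest $6.47 → $1,625.93; payment $1,625.93; balance $0.00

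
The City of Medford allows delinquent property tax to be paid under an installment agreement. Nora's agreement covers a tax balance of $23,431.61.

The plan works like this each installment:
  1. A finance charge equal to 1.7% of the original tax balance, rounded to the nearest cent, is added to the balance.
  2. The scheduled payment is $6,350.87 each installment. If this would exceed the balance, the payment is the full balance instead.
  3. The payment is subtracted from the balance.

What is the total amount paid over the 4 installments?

$25,024.97

Installment 1: $23,431.61 +$398.34 interest = $23,829.95; pay $6,350.87 → $17,479.08
Installment 2: $17,479.08 +$398.34 interest = $17,877.42; pay $6,350.87 → $11,526.55
Installment 3: $11,526.55 +$398.34 interest = $11,924.89; pay $6,350.87 → $5,574.02
Installment 4: $5,574.02 +$398.34 interest = $5,972.36; pay $5,972.36 → $0.00
Total paid: $25,024.97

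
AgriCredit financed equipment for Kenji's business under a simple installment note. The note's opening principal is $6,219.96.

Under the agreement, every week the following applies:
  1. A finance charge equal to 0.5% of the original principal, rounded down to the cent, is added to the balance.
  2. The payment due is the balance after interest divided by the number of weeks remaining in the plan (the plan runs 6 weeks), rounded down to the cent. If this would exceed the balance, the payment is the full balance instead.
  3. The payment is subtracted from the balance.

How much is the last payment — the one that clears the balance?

Week 1: opening $6,219.96; interest $31.09 → $6,251.05; payment $1,041.84; balance $5,209.21
Week 2: opening $5,209.21; interest $31.09 → $5,240.30; payment $1,048.06; balance $4,192.24
Week 3: opening $4,192.24; interest $31.09 → $4,223.33; payment $1,055.83; balance $3,167.50
Week 4: opening $3,167.50; interest $31.09 → $3,198.59; payment $1,066.19; balance $2,132.40
Week 5: opening $2,132.40; interest $31.09 → $2,163.49; payment $1,081.74; balance $1,081.75
Week 6: opening $1,081.75; interest $31.09 → $1,112.84; payment $1,112.84; balance $0.00

$1,112.84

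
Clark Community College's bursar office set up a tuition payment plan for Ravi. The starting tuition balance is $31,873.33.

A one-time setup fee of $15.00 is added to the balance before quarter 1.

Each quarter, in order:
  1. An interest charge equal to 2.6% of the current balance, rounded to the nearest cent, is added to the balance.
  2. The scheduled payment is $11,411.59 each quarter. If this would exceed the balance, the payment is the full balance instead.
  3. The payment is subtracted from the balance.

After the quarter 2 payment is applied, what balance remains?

$10,448.20

# | Opening | Interest | Payment | End bal
1 | $31,888.33 | $829.10 | $11,411.59 | $21,305.84
2 | $21,305.84 | $553.95 | $11,411.59 | $10,448.20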